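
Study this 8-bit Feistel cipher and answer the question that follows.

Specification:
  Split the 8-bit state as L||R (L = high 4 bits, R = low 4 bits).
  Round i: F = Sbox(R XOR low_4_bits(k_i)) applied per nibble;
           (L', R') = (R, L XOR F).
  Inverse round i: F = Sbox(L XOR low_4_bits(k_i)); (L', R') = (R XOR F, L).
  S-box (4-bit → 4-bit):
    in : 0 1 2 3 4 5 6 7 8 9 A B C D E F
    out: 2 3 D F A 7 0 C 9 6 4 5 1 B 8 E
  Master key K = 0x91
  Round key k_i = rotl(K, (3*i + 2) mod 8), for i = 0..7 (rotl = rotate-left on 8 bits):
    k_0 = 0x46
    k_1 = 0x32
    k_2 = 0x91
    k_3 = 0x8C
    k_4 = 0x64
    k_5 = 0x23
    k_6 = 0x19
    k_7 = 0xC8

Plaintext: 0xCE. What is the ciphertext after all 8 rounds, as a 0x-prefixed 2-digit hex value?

0x12

s_0 = plaintext = 0xCE
s_1 = Round(s_0, k_0) = 0xE5
s_2 = Round(s_1, k_1) = 0x52
s_3 = Round(s_2, k_2) = 0x2A
s_4 = Round(s_3, k_3) = 0xA2
s_5 = Round(s_4, k_4) = 0x2A
s_6 = Round(s_5, k_5) = 0xA4
s_7 = Round(s_6, k_6) = 0x41
s_8 = Round(s_7, k_7) = 0x12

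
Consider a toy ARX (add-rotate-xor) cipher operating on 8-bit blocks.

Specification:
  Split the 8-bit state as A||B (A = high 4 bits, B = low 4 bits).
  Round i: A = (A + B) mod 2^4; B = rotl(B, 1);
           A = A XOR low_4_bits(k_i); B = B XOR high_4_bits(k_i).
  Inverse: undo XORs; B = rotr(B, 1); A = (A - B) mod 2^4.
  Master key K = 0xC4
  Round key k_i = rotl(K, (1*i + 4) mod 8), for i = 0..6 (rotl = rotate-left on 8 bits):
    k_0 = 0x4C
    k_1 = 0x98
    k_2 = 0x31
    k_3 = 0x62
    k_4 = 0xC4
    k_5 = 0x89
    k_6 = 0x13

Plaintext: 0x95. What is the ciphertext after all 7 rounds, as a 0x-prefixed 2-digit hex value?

s_0 = plaintext = 0x95
s_1 = Round(s_0, k_0) = 0x2E
s_2 = Round(s_1, k_1) = 0x84
s_3 = Round(s_2, k_2) = 0xDB
s_4 = Round(s_3, k_3) = 0xA1
s_5 = Round(s_4, k_4) = 0xFE
s_6 = Round(s_5, k_5) = 0x45
s_7 = Round(s_6, k_6) = 0xAB

0xAB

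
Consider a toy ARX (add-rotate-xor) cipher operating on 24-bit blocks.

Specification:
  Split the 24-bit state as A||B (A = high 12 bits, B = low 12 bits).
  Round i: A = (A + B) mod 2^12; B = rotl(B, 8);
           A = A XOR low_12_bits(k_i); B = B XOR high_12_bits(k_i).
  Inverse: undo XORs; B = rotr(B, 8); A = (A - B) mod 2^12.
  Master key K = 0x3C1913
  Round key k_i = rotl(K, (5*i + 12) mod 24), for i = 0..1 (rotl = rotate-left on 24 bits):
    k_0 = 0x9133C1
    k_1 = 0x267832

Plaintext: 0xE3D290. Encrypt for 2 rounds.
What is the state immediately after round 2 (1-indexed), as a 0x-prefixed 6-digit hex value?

0x4748F4

s_0 = plaintext = 0xE3D290
s_1 = Round(s_0, k_0) = 0x30C93A
s_2 = Round(s_1, k_1) = 0x4748F4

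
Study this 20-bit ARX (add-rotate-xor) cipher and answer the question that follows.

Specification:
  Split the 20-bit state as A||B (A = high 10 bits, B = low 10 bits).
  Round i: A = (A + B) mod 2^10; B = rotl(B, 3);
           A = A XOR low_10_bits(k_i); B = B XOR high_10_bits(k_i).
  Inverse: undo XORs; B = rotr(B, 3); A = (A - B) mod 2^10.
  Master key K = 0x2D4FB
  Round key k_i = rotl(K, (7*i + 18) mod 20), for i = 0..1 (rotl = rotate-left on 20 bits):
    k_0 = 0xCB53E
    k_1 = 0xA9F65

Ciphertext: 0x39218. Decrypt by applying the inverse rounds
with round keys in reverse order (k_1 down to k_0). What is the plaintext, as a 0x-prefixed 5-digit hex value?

s_0 = ciphertext = 0x39218
s_1 = InvRound(s_0, k_1) = 0xFAB97
s_2 = InvRound(s_1, k_0) = 0x6F517

0x6F517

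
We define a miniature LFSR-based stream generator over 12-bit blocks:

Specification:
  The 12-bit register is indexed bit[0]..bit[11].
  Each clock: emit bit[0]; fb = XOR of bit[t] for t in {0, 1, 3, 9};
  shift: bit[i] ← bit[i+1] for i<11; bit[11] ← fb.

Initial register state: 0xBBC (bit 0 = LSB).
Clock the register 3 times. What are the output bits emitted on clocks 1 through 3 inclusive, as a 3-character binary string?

reg_0 = 0xBBC
clock 1: out=0, reg = 0x5DE
clock 2: out=0, reg = 0x2EF
clock 3: out=1, reg = 0x177

001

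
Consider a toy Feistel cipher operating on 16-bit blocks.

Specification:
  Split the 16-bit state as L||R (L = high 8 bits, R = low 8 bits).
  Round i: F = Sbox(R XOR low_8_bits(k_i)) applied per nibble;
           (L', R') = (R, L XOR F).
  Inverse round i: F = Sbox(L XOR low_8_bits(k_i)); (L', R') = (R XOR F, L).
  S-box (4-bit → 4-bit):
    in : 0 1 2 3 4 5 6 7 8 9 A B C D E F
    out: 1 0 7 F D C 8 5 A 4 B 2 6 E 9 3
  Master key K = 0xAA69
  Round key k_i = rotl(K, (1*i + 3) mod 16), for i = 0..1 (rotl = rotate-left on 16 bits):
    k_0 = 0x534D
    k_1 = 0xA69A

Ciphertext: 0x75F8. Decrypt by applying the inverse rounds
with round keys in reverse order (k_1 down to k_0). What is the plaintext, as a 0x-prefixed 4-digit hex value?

s_0 = ciphertext = 0x75F8
s_1 = InvRound(s_0, k_1) = 0x6B75
s_2 = InvRound(s_1, k_0) = 0x0D6B

0x0D6B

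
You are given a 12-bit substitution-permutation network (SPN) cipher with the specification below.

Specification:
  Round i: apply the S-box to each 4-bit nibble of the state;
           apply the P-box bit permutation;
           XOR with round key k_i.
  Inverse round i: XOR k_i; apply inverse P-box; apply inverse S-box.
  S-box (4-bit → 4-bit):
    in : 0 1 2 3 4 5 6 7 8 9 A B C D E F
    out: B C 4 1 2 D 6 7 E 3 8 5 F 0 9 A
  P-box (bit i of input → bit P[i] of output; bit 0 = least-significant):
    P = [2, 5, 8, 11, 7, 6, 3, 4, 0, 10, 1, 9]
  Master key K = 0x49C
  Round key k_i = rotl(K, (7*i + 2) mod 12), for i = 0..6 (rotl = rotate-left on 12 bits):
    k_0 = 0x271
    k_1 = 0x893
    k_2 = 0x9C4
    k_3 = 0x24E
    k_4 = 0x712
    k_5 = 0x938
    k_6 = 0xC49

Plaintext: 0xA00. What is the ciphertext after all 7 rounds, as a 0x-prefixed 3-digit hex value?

s_0 = plaintext = 0xA00
s_1 = Round(s_0, k_0) = 0x885
s_2 = Round(s_1, k_1) = 0x7CD
s_3 = Round(s_2, k_2) = 0xD1F
s_4 = Round(s_3, k_3) = 0xA76
s_5 = Round(s_4, k_4) = 0x4FA
s_6 = Round(s_5, k_5) = 0x568
s_7 = Round(s_6, k_6) = 0x722

0x722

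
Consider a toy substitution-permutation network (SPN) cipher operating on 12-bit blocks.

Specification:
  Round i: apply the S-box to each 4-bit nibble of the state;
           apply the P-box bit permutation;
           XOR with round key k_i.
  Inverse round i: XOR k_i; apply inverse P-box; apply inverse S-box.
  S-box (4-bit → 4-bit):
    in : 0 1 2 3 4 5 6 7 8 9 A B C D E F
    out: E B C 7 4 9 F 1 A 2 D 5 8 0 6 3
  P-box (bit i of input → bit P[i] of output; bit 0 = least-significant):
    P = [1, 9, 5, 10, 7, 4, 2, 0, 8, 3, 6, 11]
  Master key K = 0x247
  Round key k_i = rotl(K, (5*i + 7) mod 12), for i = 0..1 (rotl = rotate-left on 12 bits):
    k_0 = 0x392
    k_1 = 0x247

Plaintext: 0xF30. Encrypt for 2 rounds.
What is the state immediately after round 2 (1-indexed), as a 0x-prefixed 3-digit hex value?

s_0 = plaintext = 0xF30
s_1 = Round(s_0, k_0) = 0x42E
s_2 = Round(s_1, k_1) = 0x022

0x022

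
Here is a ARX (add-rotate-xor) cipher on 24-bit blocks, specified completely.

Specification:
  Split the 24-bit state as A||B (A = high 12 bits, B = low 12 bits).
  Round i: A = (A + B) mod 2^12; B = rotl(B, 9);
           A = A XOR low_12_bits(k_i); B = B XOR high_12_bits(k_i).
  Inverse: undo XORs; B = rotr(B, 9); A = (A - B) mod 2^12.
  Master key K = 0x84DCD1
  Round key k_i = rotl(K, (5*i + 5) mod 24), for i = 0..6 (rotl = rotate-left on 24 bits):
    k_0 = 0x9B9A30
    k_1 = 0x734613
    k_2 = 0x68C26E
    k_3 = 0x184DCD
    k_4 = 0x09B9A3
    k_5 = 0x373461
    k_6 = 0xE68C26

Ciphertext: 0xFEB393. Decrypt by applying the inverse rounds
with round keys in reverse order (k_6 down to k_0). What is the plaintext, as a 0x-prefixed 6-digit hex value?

s_0 = ciphertext = 0xFEB393
s_1 = InvRound(s_0, k_6) = 0x3EFFDE
s_2 = InvRound(s_1, k_5) = 0x22056E
s_3 = InvRound(s_2, k_4) = 0xBD9FAA
s_4 = InvRound(s_3, k_3) = 0x49D177
s_5 = InvRound(s_4, k_2) = 0x718FDB
s_6 = InvRound(s_5, k_1) = 0x98F77C
s_7 = InvRound(s_6, k_0) = 0xD9062F

0xD9062F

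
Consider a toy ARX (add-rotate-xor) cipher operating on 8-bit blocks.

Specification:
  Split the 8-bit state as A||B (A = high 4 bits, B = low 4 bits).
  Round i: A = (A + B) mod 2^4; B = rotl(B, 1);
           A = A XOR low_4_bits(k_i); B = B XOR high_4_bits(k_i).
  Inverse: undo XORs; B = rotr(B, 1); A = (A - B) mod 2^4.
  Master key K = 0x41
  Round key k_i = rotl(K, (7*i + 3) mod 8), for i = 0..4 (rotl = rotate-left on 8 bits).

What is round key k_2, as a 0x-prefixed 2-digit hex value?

K = 0x41
k_0 = rotl(K, (7*0+3) mod 8) = rotl(K, 3) = 0x0A
k_1 = rotl(K, (7*1+3) mod 8) = rotl(K, 2) = 0x05
k_2 = rotl(K, (7*2+3) mod 8) = rotl(K, 1) = 0x82

0x82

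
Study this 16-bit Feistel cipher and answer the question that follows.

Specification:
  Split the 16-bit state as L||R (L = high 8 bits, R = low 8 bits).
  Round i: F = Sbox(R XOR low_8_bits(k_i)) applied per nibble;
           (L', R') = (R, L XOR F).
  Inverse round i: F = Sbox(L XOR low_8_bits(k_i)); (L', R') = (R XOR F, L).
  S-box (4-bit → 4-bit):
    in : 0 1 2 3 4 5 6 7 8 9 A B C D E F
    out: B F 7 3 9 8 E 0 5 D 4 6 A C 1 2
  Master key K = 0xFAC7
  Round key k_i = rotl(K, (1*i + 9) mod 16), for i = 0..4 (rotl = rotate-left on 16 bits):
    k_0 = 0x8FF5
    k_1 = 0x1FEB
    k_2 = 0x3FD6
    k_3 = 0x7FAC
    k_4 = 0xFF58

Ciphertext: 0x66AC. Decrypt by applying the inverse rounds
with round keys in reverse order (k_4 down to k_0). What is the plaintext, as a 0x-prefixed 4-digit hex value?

0x0720

s_0 = ciphertext = 0x66AC
s_1 = InvRound(s_0, k_4) = 0x9D66
s_2 = InvRound(s_1, k_3) = 0x599D
s_3 = InvRound(s_2, k_2) = 0xCF59
s_4 = InvRound(s_3, k_1) = 0x20CF
s_5 = InvRound(s_4, k_0) = 0x0720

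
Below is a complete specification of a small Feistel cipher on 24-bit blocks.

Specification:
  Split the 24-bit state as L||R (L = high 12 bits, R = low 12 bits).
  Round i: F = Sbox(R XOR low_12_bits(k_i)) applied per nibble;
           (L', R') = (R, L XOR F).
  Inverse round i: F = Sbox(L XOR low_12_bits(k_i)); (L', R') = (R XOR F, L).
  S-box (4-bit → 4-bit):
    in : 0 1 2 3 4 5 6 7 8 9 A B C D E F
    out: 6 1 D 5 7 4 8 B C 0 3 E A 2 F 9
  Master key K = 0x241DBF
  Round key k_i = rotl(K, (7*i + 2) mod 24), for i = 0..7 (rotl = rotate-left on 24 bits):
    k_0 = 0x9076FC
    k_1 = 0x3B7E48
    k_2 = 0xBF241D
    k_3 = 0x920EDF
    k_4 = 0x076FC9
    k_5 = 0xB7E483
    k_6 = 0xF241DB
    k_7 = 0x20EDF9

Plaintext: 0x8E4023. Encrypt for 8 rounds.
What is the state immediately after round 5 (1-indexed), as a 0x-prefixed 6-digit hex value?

s_0 = plaintext = 0x8E4023
s_1 = Round(s_0, k_0) = 0x0230CD
s_2 = Round(s_1, k_1) = 0x0CDFE7
s_3 = Round(s_2, k_2) = 0xFE7E5E
s_4 = Round(s_3, k_3) = 0xE5E926
s_5 = Round(s_4, k_4) = 0x9266A7
s_6 = Round(s_5, k_5) = 0x6A74F1
s_7 = Round(s_6, k_6) = 0x4F1274
s_8 = Round(s_7, k_7) = 0x274D33

0x9266A7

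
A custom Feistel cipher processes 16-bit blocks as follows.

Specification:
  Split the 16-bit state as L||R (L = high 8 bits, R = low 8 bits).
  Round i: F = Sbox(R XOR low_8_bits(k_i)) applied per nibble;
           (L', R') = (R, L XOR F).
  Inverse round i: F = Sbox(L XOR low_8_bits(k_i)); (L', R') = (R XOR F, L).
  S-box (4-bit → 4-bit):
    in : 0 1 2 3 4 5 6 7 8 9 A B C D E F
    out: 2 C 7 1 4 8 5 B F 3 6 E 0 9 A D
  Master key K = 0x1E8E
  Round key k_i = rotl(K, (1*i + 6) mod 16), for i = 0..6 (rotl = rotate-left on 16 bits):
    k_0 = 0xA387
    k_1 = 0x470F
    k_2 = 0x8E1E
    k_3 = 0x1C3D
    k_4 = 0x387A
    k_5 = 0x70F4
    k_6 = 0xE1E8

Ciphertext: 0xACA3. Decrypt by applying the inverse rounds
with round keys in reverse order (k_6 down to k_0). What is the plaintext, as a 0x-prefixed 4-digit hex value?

0xB1AB

s_0 = ciphertext = 0xACA3
s_1 = InvRound(s_0, k_6) = 0xE7AC
s_2 = InvRound(s_1, k_5) = 0x6DE7
s_3 = InvRound(s_2, k_4) = 0x2C6D
s_4 = InvRound(s_3, k_3) = 0xA12C
s_5 = InvRound(s_4, k_2) = 0xC1A1
s_6 = InvRound(s_5, k_1) = 0xABC1
s_7 = InvRound(s_6, k_0) = 0xB1AB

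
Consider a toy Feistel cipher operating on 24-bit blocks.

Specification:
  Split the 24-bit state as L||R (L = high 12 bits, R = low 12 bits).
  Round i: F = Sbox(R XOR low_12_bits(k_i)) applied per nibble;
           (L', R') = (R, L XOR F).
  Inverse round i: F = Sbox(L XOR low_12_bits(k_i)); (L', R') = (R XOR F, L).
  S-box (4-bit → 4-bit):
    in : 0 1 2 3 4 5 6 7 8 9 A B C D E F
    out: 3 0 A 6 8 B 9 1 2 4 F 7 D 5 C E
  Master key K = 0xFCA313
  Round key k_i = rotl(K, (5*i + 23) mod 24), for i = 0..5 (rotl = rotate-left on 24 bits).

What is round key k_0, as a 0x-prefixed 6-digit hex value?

K = 0xFCA313
k_0 = rotl(K, (5*0+23) mod 24) = rotl(K, 23) = 0xFE5189

0xFE5189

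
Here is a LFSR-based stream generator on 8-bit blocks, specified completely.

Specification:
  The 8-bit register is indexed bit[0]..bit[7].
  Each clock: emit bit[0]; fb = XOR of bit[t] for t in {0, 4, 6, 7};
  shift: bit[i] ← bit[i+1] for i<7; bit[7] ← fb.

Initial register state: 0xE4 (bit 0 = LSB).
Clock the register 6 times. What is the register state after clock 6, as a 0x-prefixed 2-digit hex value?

reg_0 = 0xE4
clock 1: out=0, reg = 0x72
clock 2: out=0, reg = 0x39
clock 3: out=1, reg = 0x1C
clock 4: out=0, reg = 0x8E
clock 5: out=0, reg = 0xC7
clock 6: out=1, reg = 0xE3

0xE3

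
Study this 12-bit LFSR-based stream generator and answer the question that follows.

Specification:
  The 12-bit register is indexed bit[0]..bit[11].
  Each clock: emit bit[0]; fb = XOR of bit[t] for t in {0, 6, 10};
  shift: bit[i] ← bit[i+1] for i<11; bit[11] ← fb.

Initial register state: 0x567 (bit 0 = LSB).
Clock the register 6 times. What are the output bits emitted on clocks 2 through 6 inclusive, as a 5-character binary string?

11001

reg_0 = 0x567
clock 1: out=1, reg = 0xAB3
clock 2: out=1, reg = 0xD59
clock 3: out=1, reg = 0xEAC
clock 4: out=0, reg = 0xF56
clock 5: out=0, reg = 0x7AB
clock 6: out=1, reg = 0x3D5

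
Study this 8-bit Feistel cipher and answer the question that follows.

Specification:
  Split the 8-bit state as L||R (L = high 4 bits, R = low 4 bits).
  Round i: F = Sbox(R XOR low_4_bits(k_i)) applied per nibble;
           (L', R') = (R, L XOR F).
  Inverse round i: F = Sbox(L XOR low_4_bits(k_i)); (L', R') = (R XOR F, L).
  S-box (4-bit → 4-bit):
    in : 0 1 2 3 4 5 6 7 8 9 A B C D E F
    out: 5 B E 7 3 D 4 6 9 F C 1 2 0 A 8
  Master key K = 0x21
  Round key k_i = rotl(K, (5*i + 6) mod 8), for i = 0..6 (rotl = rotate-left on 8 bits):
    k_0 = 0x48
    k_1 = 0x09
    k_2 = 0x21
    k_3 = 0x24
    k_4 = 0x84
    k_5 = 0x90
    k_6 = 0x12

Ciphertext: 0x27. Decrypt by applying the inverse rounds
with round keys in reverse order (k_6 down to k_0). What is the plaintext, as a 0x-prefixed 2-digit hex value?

s_0 = ciphertext = 0x27
s_1 = InvRound(s_0, k_6) = 0x22
s_2 = InvRound(s_1, k_5) = 0xC2
s_3 = InvRound(s_2, k_4) = 0xBC
s_4 = InvRound(s_3, k_3) = 0x4B
s_5 = InvRound(s_4, k_2) = 0x64
s_6 = InvRound(s_5, k_1) = 0xC6
s_7 = InvRound(s_6, k_0) = 0x5C

0x5C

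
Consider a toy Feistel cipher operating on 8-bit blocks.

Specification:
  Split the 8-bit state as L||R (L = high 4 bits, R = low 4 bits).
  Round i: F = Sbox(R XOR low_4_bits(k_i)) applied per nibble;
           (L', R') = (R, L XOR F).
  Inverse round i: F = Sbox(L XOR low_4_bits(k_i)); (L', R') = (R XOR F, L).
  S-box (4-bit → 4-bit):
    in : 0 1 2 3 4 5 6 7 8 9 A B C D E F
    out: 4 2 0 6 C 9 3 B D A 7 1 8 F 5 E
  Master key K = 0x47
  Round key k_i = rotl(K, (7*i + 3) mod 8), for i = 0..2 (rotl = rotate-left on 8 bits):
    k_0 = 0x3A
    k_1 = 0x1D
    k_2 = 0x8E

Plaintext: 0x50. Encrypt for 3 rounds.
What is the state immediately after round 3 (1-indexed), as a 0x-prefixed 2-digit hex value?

0xE6

s_0 = plaintext = 0x50
s_1 = Round(s_0, k_0) = 0x02
s_2 = Round(s_1, k_1) = 0x2E
s_3 = Round(s_2, k_2) = 0xE6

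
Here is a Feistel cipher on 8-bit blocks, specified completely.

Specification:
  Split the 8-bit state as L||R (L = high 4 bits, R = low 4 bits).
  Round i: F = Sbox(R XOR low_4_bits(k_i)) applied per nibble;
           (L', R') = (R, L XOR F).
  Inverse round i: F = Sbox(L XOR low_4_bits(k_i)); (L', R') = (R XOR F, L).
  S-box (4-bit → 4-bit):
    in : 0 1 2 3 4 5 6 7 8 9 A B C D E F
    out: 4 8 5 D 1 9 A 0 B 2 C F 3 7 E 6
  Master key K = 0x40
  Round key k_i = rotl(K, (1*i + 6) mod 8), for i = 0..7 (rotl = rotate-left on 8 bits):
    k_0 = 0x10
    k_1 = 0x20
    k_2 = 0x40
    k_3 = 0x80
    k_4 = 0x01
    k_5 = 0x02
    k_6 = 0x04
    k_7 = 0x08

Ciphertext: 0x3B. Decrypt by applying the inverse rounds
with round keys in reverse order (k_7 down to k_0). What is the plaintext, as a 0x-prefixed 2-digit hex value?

0x4C

s_0 = ciphertext = 0x3B
s_1 = InvRound(s_0, k_7) = 0x43
s_2 = InvRound(s_1, k_6) = 0x74
s_3 = InvRound(s_2, k_5) = 0xD7
s_4 = InvRound(s_3, k_4) = 0x4D
s_5 = InvRound(s_4, k_3) = 0xC4
s_6 = InvRound(s_5, k_2) = 0x7C
s_7 = InvRound(s_6, k_1) = 0xC7
s_8 = InvRound(s_7, k_0) = 0x4C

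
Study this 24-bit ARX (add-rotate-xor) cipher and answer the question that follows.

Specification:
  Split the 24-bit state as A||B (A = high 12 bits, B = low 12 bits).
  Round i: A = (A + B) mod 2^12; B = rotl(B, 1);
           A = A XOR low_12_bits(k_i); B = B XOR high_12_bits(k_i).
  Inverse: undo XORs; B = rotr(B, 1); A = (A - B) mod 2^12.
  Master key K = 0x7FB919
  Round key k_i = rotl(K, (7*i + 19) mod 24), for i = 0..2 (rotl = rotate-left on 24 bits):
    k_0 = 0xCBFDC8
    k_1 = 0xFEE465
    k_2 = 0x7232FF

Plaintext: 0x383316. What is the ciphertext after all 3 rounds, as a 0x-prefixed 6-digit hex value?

0xEB52B0

s_0 = plaintext = 0x383316
s_1 = Round(s_0, k_0) = 0xB51A93
s_2 = Round(s_1, k_1) = 0x181AC9
s_3 = Round(s_2, k_2) = 0xEB52B0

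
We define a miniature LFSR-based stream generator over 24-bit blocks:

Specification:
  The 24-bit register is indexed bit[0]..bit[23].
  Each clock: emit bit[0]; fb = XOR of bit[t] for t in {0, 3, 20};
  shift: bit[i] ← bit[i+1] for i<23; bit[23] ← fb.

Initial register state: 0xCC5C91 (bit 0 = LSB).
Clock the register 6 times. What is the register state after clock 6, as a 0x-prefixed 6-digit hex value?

reg_0 = 0xCC5C91
clock 1: out=1, reg = 0xE62E48
clock 2: out=0, reg = 0xF31724
clock 3: out=0, reg = 0xF98B92
clock 4: out=0, reg = 0xFCC5C9
clock 5: out=1, reg = 0xFE62E4
clock 6: out=0, reg = 0xFF3172

0xFF3172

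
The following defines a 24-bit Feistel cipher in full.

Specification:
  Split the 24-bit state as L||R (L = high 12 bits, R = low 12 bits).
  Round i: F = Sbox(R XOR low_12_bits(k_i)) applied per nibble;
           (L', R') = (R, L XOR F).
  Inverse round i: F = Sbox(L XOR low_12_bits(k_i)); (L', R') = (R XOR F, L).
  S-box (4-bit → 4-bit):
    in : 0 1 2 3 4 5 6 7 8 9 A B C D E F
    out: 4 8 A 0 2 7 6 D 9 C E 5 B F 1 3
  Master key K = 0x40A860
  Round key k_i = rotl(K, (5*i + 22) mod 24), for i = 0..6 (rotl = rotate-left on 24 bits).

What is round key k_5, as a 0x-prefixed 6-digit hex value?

K = 0x40A860
k_0 = rotl(K, (5*0+22) mod 24) = rotl(K, 22) = 0x102A18
k_1 = rotl(K, (5*1+22) mod 24) = rotl(K, 3) = 0x054302
k_2 = rotl(K, (5*2+22) mod 24) = rotl(K, 8) = 0xA86040
k_3 = rotl(K, (5*3+22) mod 24) = rotl(K, 13) = 0x0C0815
k_4 = rotl(K, (5*4+22) mod 24) = rotl(K, 18) = 0x8102A1
k_5 = rotl(K, (5*5+22) mod 24) = rotl(K, 23) = 0x205430

0x205430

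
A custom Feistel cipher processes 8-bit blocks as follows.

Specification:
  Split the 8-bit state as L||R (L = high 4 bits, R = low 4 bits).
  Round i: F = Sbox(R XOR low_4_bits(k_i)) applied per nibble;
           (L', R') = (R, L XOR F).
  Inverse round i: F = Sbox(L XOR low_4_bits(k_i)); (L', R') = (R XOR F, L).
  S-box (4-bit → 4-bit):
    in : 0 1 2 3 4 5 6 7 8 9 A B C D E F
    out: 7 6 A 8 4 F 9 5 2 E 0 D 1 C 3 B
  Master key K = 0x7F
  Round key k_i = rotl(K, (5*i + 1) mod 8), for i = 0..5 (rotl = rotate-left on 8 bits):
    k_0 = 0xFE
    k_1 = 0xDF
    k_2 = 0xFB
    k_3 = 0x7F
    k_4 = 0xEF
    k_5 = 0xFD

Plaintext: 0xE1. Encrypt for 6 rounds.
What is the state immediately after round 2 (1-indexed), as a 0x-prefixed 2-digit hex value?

s_0 = plaintext = 0xE1
s_1 = Round(s_0, k_0) = 0x15
s_2 = Round(s_1, k_1) = 0x51
s_3 = Round(s_2, k_2) = 0x15
s_4 = Round(s_3, k_3) = 0x51
s_5 = Round(s_4, k_4) = 0x16
s_6 = Round(s_5, k_5) = 0x6C

0x51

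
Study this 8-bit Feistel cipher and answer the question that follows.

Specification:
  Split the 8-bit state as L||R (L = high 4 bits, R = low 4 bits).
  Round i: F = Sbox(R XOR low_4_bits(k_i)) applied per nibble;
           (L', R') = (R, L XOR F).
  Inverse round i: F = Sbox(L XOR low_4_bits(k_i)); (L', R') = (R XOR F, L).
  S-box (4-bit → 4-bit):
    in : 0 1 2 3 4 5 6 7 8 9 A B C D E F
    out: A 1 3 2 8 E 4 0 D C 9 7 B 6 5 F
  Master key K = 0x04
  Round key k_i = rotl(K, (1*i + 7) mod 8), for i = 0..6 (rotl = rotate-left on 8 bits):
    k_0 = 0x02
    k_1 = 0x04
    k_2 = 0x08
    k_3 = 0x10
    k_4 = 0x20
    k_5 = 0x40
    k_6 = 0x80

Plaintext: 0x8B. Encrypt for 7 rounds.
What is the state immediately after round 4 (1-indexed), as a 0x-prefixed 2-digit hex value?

s_0 = plaintext = 0x8B
s_1 = Round(s_0, k_0) = 0xB4
s_2 = Round(s_1, k_1) = 0x41
s_3 = Round(s_2, k_2) = 0x18
s_4 = Round(s_3, k_3) = 0x8C
s_5 = Round(s_4, k_4) = 0xC3
s_6 = Round(s_5, k_5) = 0x3E
s_7 = Round(s_6, k_6) = 0xE6

0x8C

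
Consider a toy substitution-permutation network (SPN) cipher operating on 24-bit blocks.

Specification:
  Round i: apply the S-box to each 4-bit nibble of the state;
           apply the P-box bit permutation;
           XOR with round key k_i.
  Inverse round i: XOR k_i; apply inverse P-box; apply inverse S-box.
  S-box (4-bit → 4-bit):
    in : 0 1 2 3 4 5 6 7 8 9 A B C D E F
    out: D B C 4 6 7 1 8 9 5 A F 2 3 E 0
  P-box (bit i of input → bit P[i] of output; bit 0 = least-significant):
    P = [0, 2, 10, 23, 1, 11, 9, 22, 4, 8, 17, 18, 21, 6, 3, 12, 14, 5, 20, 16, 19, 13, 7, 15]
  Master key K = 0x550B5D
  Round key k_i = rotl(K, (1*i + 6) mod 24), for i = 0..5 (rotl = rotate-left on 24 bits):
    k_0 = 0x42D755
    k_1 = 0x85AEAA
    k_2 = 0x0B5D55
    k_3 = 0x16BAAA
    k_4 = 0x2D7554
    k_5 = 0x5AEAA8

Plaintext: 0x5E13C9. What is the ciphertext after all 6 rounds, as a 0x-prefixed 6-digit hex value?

s_0 = plaintext = 0x5E13C9
s_1 = Round(s_0, k_0) = 0x79EBB4
s_2 = Round(s_1, k_1) = 0xD371F4
s_3 = Round(s_2, k_2) = 0x176841
s_4 = Round(s_3, k_3) = 0xBB10BF
s_5 = Round(s_4, k_4) = 0x528FA6
s_6 = Round(s_5, k_5) = 0x23D229

0x23D229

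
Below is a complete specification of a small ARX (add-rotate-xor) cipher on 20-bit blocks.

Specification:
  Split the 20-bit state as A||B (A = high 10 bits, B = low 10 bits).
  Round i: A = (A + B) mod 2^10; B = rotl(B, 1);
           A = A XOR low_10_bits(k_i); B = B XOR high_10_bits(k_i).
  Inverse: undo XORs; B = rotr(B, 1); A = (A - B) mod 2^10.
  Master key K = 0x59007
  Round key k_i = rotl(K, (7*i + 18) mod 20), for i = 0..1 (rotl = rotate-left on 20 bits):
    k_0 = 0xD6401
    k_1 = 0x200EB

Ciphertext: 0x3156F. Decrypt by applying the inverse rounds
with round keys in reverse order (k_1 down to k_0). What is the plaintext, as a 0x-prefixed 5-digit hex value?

0x17CD7

s_0 = ciphertext = 0x3156F
s_1 = InvRound(s_0, k_1) = 0x4DEF7
s_2 = InvRound(s_1, k_0) = 0x17CD7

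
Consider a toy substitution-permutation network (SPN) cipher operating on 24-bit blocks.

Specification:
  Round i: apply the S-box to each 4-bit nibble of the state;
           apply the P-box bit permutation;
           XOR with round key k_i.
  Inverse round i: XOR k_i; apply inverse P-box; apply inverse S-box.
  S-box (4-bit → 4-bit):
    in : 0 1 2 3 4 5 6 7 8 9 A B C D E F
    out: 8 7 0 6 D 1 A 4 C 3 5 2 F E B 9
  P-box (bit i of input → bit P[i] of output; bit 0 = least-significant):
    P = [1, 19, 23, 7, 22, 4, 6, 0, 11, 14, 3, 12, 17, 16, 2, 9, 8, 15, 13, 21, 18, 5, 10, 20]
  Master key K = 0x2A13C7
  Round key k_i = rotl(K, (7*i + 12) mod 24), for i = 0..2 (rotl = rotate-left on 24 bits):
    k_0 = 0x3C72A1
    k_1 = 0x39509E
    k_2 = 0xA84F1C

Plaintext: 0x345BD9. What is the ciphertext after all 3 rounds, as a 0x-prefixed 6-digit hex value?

0x45D021

s_0 = plaintext = 0x345BD9
s_1 = Round(s_0, k_0) = 0x1617D2
s_2 = Round(s_1, k_1) = 0x1ED4E3
s_3 = Round(s_2, k_2) = 0x45D021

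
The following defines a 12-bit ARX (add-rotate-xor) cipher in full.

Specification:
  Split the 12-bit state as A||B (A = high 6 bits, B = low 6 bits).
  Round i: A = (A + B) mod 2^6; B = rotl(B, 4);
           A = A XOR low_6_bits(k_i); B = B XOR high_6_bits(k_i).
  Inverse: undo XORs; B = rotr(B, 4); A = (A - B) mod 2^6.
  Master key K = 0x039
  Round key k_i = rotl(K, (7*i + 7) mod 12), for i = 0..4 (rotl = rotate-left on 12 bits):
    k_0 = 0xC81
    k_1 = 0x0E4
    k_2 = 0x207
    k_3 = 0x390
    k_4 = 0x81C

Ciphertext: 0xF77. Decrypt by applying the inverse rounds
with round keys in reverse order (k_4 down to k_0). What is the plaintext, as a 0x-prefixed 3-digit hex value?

0xB3E

s_0 = ciphertext = 0xF77
s_1 = InvRound(s_0, k_4) = 0x11D
s_2 = InvRound(s_1, k_3) = 0x1CD
s_3 = InvRound(s_2, k_2) = 0xB14
s_4 = InvRound(s_3, k_1) = 0xADD
s_5 = InvRound(s_4, k_0) = 0xB3E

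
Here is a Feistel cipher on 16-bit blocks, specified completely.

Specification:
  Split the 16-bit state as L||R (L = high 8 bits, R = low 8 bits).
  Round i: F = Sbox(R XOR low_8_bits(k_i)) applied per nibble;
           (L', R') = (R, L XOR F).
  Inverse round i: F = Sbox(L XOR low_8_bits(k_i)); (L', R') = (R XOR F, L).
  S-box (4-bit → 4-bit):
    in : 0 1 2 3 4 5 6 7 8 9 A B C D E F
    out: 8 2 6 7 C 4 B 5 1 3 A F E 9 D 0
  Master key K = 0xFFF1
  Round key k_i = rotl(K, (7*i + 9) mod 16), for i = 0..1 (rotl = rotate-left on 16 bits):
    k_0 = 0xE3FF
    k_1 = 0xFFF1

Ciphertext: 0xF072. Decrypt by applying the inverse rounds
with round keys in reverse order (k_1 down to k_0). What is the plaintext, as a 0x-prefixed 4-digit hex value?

s_0 = ciphertext = 0xF072
s_1 = InvRound(s_0, k_1) = 0xF0F0
s_2 = InvRound(s_1, k_0) = 0x70F0

0x70F0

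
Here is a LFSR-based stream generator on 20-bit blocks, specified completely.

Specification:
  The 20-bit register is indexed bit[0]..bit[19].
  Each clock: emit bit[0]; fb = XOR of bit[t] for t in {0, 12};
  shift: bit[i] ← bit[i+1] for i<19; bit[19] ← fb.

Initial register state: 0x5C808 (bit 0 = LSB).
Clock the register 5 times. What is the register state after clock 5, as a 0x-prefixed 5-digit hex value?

reg_0 = 0x5C808
clock 1: out=0, reg = 0x2E404
clock 2: out=0, reg = 0x17202
clock 3: out=0, reg = 0x8B901
clock 4: out=1, reg = 0x45C80
clock 5: out=0, reg = 0xA2E40

0xA2E40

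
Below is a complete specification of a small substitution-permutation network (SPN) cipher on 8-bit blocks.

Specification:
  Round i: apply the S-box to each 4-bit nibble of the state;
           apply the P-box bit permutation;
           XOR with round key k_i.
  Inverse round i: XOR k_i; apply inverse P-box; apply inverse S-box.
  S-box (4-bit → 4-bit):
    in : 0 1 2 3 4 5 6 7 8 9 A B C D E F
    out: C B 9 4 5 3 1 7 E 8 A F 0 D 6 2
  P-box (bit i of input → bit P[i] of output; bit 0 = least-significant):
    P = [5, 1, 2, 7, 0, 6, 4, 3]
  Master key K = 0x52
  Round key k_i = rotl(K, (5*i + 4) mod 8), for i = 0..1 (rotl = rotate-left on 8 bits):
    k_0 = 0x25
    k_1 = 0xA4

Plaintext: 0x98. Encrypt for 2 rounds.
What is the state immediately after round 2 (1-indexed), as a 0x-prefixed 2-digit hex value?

0x4A

s_0 = plaintext = 0x98
s_1 = Round(s_0, k_0) = 0xAB
s_2 = Round(s_1, k_1) = 0x4A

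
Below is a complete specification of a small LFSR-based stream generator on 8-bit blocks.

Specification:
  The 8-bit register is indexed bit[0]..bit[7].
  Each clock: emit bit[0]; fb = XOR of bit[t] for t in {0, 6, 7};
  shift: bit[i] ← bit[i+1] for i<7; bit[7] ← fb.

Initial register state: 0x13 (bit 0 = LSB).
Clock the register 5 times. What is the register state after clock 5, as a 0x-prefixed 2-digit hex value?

reg_0 = 0x13
clock 1: out=1, reg = 0x89
clock 2: out=1, reg = 0x44
clock 3: out=0, reg = 0xA2
clock 4: out=0, reg = 0xD1
clock 5: out=1, reg = 0xE8

0xE8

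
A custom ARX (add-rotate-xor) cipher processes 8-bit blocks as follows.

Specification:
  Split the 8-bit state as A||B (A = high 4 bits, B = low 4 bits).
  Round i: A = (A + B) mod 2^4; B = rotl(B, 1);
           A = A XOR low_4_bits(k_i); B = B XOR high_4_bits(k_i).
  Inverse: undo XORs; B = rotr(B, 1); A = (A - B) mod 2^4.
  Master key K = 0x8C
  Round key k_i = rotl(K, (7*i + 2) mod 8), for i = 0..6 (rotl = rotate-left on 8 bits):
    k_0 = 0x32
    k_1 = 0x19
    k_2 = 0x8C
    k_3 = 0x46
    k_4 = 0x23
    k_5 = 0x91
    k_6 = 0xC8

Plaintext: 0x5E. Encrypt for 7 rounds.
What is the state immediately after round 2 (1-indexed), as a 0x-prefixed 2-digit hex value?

s_0 = plaintext = 0x5E
s_1 = Round(s_0, k_0) = 0x1E
s_2 = Round(s_1, k_1) = 0x6C
s_3 = Round(s_2, k_2) = 0xE1
s_4 = Round(s_3, k_3) = 0x96
s_5 = Round(s_4, k_4) = 0xCE
s_6 = Round(s_5, k_5) = 0xB4
s_7 = Round(s_6, k_6) = 0x74

0x6C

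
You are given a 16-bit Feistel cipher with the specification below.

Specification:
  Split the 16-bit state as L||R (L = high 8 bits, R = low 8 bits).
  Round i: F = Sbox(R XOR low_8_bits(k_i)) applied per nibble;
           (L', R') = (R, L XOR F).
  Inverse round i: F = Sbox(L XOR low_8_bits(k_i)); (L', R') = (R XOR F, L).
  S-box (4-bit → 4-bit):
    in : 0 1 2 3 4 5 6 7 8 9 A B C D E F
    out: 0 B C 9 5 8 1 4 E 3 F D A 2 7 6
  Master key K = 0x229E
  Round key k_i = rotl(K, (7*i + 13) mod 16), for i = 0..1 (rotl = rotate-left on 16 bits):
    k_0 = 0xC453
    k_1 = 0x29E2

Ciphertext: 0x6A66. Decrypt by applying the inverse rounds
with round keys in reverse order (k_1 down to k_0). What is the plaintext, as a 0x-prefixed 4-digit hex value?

s_0 = ciphertext = 0x6A66
s_1 = InvRound(s_0, k_1) = 0x886A
s_2 = InvRound(s_1, k_0) = 0x4788

0x4788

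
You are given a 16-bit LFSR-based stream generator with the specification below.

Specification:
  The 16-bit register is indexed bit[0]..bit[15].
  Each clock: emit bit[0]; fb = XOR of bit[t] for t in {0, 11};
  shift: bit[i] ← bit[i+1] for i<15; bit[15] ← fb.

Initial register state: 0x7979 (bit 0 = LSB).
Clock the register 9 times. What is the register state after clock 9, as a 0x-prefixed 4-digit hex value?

reg_0 = 0x7979
clock 1: out=1, reg = 0x3CBC
clock 2: out=0, reg = 0x9E5E
clock 3: out=0, reg = 0xCF2F
clock 4: out=1, reg = 0x6797
clock 5: out=1, reg = 0xB3CB
clock 6: out=1, reg = 0xD9E5
clock 7: out=1, reg = 0x6CF2
clock 8: out=0, reg = 0xB679
clock 9: out=1, reg = 0xDB3C

0xDB3C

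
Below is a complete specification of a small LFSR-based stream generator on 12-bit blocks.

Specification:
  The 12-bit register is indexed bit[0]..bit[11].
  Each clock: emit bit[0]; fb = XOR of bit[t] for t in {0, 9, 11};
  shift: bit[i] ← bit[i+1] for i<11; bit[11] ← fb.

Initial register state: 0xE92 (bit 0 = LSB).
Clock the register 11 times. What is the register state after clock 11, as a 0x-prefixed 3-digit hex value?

reg_0 = 0xE92
clock 1: out=0, reg = 0x749
clock 2: out=1, reg = 0x3A4
clock 3: out=0, reg = 0x9D2
clock 4: out=0, reg = 0xCE9
clock 5: out=1, reg = 0x674
clock 6: out=0, reg = 0xB3A
clock 7: out=0, reg = 0x59D
clock 8: out=1, reg = 0xACE
clock 9: out=0, reg = 0x567
clock 10: out=1, reg = 0xAB3
clock 11: out=1, reg = 0xD59

0xD59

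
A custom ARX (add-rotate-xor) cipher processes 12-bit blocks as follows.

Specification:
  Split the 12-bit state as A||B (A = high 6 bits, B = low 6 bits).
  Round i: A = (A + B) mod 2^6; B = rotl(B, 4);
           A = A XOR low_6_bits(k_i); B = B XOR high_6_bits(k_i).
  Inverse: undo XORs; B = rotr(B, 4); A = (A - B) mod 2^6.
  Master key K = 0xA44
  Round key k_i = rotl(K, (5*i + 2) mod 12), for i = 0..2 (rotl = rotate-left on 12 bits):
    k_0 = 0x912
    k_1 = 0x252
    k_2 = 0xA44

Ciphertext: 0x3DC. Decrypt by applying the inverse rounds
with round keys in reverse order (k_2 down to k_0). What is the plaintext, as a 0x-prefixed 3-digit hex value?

0x2B5

s_0 = ciphertext = 0x3DC
s_1 = InvRound(s_0, k_2) = 0xD17
s_2 = InvRound(s_1, k_1) = 0xB79
s_3 = InvRound(s_2, k_0) = 0x2B5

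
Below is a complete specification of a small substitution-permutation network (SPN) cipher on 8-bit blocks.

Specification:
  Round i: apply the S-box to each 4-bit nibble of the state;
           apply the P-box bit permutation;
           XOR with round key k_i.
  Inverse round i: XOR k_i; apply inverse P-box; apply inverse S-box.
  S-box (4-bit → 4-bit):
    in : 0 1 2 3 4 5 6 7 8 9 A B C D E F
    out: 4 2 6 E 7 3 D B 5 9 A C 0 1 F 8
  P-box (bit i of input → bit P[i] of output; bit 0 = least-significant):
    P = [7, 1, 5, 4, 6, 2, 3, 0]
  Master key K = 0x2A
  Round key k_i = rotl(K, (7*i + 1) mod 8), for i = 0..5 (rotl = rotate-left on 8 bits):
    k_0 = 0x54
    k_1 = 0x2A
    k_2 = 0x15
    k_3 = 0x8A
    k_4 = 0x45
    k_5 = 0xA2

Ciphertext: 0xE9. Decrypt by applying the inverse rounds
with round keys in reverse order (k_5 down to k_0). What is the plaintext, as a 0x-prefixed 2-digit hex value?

0x2D

s_0 = ciphertext = 0xE9
s_1 = InvRound(s_0, k_5) = 0x61
s_2 = InvRound(s_1, k_4) = 0x10
s_3 = InvRound(s_2, k_3) = 0x07
s_4 = InvRound(s_3, k_2) = 0xCA
s_5 = InvRound(s_4, k_1) = 0xD8
s_6 = InvRound(s_5, k_0) = 0x2D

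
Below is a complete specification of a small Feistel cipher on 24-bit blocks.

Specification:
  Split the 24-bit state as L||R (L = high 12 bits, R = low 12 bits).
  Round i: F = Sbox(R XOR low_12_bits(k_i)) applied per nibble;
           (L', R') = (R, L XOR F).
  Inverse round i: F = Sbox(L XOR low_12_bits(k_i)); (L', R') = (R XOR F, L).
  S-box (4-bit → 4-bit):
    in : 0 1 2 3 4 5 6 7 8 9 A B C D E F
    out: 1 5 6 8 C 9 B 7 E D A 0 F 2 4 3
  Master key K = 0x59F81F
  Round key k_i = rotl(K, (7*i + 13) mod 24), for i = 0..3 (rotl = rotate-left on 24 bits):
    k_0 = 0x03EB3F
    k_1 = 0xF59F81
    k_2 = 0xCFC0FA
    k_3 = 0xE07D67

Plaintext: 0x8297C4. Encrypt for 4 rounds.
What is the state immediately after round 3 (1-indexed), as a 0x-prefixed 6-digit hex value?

s_0 = plaintext = 0x8297C4
s_1 = Round(s_0, k_0) = 0x7C4719
s_2 = Round(s_1, k_1) = 0x71991A
s_3 = Round(s_2, k_2) = 0x91AA58
s_4 = Round(s_3, k_3) = 0xA58E99

0x91AA58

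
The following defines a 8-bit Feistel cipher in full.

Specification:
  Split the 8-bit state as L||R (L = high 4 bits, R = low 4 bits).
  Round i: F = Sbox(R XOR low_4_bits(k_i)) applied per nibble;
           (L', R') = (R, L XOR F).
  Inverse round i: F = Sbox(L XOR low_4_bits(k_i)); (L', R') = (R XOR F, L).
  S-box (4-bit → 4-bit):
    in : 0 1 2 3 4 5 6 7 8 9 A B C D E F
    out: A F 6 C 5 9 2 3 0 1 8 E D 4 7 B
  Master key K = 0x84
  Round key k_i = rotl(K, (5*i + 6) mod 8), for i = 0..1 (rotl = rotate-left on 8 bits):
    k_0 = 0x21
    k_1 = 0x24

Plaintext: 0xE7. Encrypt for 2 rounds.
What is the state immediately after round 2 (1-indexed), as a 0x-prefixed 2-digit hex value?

s_0 = plaintext = 0xE7
s_1 = Round(s_0, k_0) = 0x7C
s_2 = Round(s_1, k_1) = 0xC7

0xC7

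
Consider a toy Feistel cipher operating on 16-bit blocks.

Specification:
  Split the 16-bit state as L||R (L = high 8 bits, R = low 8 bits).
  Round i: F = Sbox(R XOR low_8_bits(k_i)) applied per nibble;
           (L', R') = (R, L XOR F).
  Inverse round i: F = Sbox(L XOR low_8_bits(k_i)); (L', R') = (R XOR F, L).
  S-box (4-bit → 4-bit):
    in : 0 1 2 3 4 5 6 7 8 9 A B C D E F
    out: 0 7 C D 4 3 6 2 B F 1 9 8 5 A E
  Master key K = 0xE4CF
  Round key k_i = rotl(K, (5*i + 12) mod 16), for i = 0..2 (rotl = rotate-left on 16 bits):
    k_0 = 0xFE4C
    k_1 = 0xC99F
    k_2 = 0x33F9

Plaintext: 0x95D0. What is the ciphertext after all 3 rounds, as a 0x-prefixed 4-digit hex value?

0x3CEE

s_0 = plaintext = 0x95D0
s_1 = Round(s_0, k_0) = 0xD06D
s_2 = Round(s_1, k_1) = 0x6D3C
s_3 = Round(s_2, k_2) = 0x3CEE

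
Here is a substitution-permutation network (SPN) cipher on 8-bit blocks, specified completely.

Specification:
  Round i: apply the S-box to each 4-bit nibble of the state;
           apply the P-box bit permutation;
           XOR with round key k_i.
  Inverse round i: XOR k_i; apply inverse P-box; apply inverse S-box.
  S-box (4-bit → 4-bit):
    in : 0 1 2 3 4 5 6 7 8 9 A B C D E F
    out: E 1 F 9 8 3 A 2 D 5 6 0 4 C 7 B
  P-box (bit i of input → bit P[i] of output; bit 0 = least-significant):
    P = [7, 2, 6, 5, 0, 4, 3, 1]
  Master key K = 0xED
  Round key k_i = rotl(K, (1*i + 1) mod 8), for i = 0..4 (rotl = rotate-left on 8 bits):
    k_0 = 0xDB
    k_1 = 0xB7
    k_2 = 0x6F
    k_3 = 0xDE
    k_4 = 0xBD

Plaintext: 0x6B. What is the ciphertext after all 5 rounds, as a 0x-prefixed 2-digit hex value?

0x97

s_0 = plaintext = 0x6B
s_1 = Round(s_0, k_0) = 0xC9
s_2 = Round(s_1, k_1) = 0x7F
s_3 = Round(s_2, k_2) = 0xDB
s_4 = Round(s_3, k_3) = 0xD4
s_5 = Round(s_4, k_4) = 0x97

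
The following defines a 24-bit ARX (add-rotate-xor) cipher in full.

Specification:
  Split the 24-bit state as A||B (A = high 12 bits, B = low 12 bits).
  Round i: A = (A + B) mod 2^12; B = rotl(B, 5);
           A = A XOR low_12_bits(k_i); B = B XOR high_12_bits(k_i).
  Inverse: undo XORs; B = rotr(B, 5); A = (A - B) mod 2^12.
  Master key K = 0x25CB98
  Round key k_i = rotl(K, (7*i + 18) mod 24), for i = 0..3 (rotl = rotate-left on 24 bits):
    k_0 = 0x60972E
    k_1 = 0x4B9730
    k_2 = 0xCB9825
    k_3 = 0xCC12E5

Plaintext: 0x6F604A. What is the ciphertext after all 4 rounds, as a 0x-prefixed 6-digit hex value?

0x888499

s_0 = plaintext = 0x6F604A
s_1 = Round(s_0, k_0) = 0x06EF49
s_2 = Round(s_1, k_1) = 0x887D87
s_3 = Round(s_2, k_2) = 0xE2BC42
s_4 = Round(s_3, k_3) = 0x888499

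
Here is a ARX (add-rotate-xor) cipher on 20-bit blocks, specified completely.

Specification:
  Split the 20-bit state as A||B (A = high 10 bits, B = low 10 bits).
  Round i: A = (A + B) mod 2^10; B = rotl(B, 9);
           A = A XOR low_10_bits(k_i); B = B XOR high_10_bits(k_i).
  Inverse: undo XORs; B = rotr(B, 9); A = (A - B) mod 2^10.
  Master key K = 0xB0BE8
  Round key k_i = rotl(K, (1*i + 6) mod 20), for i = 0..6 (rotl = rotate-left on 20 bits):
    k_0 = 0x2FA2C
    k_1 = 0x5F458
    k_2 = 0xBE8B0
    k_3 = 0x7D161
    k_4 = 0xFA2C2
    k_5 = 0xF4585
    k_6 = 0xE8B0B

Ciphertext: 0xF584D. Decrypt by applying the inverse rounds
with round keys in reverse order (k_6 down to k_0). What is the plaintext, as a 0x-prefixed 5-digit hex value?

0xAAE84

s_0 = ciphertext = 0xF584D
s_1 = InvRound(s_0, k_6) = 0x3FBDF
s_2 = InvRound(s_1, k_5) = 0x57C1C
s_3 = InvRound(s_2, k_4) = 0xED3E9
s_4 = InvRound(s_3, k_3) = 0xA683B
s_5 = InvRound(s_4, k_2) = 0x29D83
s_6 = InvRound(s_5, k_1) = 0xC0DFC
s_7 = InvRound(s_6, k_0) = 0xAAE84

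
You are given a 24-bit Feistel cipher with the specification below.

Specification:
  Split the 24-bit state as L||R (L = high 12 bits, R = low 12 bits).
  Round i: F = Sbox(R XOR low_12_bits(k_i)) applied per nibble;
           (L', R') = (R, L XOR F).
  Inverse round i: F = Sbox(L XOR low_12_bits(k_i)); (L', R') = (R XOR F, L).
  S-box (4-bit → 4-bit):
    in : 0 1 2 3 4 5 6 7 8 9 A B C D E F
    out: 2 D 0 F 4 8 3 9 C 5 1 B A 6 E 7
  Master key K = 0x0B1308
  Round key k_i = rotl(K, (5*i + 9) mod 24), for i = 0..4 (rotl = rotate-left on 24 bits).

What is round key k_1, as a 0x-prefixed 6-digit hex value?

K = 0x0B1308
k_0 = rotl(K, (5*0+9) mod 24) = rotl(K, 9) = 0x261016
k_1 = rotl(K, (5*1+9) mod 24) = rotl(K, 14) = 0xC202C4

0xC202C4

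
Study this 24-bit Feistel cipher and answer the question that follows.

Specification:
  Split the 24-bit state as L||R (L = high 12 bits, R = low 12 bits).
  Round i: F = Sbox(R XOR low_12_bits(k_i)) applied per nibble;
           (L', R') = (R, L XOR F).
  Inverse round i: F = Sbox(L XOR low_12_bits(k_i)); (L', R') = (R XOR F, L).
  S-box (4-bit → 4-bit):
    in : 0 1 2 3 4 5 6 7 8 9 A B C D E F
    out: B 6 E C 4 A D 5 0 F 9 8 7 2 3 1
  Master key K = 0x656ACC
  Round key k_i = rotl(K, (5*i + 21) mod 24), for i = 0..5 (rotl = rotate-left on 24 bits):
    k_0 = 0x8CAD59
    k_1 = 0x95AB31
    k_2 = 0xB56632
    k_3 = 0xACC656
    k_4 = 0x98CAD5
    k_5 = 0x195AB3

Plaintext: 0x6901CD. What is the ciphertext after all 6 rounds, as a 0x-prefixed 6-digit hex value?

s_0 = plaintext = 0x6901CD
s_1 = Round(s_0, k_0) = 0x1CD164
s_2 = Round(s_1, k_1) = 0x164867
s_3 = Round(s_2, k_2) = 0x8672CE
s_4 = Round(s_3, k_3) = 0x2CEC97
s_5 = Round(s_4, k_4) = 0xC97F80
s_6 = Round(s_5, k_5) = 0xF8065B

0xF8065B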